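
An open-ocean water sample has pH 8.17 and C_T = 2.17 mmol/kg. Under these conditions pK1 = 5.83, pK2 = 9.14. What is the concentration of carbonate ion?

α₂ = 1 / (1 + [H⁺]/K2 + [H⁺]²/(K1K2)) = 1 / (1 + 10^+0.97 + 10^-1.37)
   = 1 / (1 + 9.3325 + 0.042658) = 1/10.375 = 0.09638
[CO3²⁻] = α₂ × DIC = 0.09638 × 2.17 = 0.209 mmol/kg

[CO3²⁻] = 0.209 mmol/kg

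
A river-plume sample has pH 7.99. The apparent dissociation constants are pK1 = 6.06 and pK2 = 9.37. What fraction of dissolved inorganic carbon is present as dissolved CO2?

α₀ = 0.0112

α₀ = 1 / (1 + K1/[H⁺] + K1K2/[H⁺]²) = 1 / (1 + 10^+1.93 + 10^+0.55)
   = 1 / (1 + 85.114 + 3.5481) = 1/89.662 = 0.01115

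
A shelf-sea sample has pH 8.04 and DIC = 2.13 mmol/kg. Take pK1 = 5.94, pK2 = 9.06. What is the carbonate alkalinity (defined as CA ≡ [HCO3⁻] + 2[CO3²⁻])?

CA = [HCO3⁻] + 2[CO3²⁻] = (α₁ + 2α₂)·DIC
At pH 8.04: [H⁺]/K1 = 10^-2.10 = 0.0079433, K2/[H⁺] = 10^-1.02 = 0.095499
α₁ = 1/(1 + 0.0079433 + 0.095499) = 1/1.1034 = 0.9063; α₂ = α₁·K2/[H⁺] = 0.08655
α₁ + 2α₂ = 1.0793
CA = 1.0793 × 2.13 = 2.30 mmol/kg

CA = 2.30 mmol/kg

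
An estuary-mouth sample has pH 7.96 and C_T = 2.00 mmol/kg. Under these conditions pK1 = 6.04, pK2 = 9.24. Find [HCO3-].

α₁ = 1 / (1 + [H⁺]/K1 + K2/[H⁺]) = 1 / (1 + 10^-1.92 + 10^-1.28)
   = 1 / (1 + 0.012023 + 0.052481) = 1/1.0645 = 0.9394
[HCO3⁻] = α₁ × DIC = 0.9394 × 2.00 = 1.88 mmol/kg

[HCO3⁻] = 1.88 mmol/kg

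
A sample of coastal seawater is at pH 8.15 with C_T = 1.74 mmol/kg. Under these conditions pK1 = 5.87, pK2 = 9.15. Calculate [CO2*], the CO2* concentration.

[CO2*] = 8.26 μmol/kg

α₀ = 1 / (1 + K1/[H⁺] + K1K2/[H⁺]²) = 1 / (1 + 10^+2.28 + 10^+1.28)
   = 1 / (1 + 190.55 + 19.055) = 1/210.60 = 0.004748
[CO2*] = α₀ × DIC = 0.004748 × 1.74 = 0.00826 mmol/kg = 8.26 μmol/kg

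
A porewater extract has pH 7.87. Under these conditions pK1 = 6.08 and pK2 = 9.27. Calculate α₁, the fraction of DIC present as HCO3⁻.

α₁ = 0.947

α₁ = 1 / (1 + [H⁺]/K1 + K2/[H⁺]) = 1 / (1 + 10^-1.79 + 10^-1.40)
   = 1 / (1 + 0.016218 + 0.039811) = 1/1.0560 = 0.9469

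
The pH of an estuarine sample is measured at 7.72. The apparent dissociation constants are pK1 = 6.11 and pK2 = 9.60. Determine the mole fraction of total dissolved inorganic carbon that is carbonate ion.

α₂ = 0.0127

α₂ = 1 / (1 + [H⁺]/K2 + [H⁺]²/(K1K2)) = 1 / (1 + 10^+1.88 + 10^+0.27)
   = 1 / (1 + 75.858 + 1.8621) = 1/78.720 = 0.01270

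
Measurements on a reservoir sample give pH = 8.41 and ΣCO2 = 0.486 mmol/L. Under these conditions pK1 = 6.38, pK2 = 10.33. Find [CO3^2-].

α₂ = 1 / (1 + [H⁺]/K2 + [H⁺]²/(K1K2)) = 1 / (1 + 10^+1.92 + 10^-0.11)
   = 1 / (1 + 83.176 + 0.77625) = 1/84.953 = 0.01177
[CO3²⁻] = α₂ × DIC = 0.01177 × 0.486 = 0.00572 mmol/L = 5.72 μmol/L

[CO3²⁻] = 5.72 μmol/L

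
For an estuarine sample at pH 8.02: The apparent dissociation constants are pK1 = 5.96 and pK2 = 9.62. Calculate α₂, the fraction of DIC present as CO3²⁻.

α₂ = 1 / (1 + [H⁺]/K2 + [H⁺]²/(K1K2)) = 1 / (1 + 10^+1.60 + 10^-0.46)
   = 1 / (1 + 39.811 + 0.34674) = 1/41.157 = 0.02430

α₂ = 0.0243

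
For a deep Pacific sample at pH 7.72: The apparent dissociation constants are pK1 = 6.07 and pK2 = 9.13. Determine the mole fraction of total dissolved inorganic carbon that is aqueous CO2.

α₀ = 1 / (1 + K1/[H⁺] + K1K2/[H⁺]²) = 1 / (1 + 10^+1.65 + 10^+0.24)
   = 1 / (1 + 44.668 + 1.7378) = 1/47.406 = 0.02109

α₀ = 0.0211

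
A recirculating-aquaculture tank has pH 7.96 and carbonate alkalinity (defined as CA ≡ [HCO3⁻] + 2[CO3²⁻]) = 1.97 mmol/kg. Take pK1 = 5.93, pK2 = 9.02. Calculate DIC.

DIC = 1.84 mmol/kg

CA = [HCO3⁻] + 2[CO3²⁻] = (α₁ + 2α₂)·DIC
At pH 7.96: [H⁺]/K1 = 10^-2.03 = 0.0093325, K2/[H⁺] = 10^-1.06 = 0.087096
α₁ = 1/(1 + 0.0093325 + 0.087096) = 1/1.0964 = 0.9121; α₂ = α₁·K2/[H⁺] = 0.07944
α₁ + 2α₂ = 1.0709
DIC = CA / (α₁ + 2α₂) = 1.97 / 1.0709 = 1.84 mmol/kg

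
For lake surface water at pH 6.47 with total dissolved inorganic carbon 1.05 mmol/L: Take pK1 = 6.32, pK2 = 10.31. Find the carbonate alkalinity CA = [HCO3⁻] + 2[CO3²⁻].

CA = 0.615 mmol/L

CA = [HCO3⁻] + 2[CO3²⁻] = (α₁ + 2α₂)·DIC
At pH 6.47: [H⁺]/K1 = 10^-0.15 = 0.70795, K2/[H⁺] = 10^-3.84 = 0.00014454
α₁ = 1/(1 + 0.70795 + 0.00014454) = 1/1.7081 = 0.5854; α₂ = α₁·K2/[H⁺] = 8.462×10^-5
α₁ + 2α₂ = 0.5856
CA = 0.5856 × 1.05 = 0.615 mmol/L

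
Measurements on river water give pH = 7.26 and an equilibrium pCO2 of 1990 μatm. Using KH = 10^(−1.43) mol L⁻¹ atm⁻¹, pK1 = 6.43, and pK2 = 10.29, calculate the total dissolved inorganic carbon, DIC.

DIC = 0.574 mmol/L

[CO2*] = KH · pCO2 = 10^(−1.43) × 1990×10^-6 = 7.394×10^-5 mol/L
α₀ = 1/(1 + K1/[H⁺] + K1K2/[H⁺]²) = 1/(1 + 10^+0.83 + 10^-2.20) = 0.1287
DIC = [CO2*]/α₀ = 7.394×10^-5 / 0.1287 = 0.574 mmol/L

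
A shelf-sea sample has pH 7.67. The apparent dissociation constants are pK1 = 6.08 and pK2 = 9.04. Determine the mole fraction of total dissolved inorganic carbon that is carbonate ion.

α₂ = 1 / (1 + [H⁺]/K2 + [H⁺]²/(K1K2)) = 1 / (1 + 10^+1.37 + 10^-0.22)
   = 1 / (1 + 23.442 + 0.60256) = 1/25.045 = 0.03993

α₂ = 0.0399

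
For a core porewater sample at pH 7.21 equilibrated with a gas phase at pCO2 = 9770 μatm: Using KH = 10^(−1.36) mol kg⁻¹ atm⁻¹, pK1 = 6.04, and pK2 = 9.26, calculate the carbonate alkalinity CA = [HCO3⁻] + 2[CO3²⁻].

CA = 6.42 mmol/kg

[CO2*] = KH · pCO2 = 10^(−1.36) × 9770×10^-6 = 4.265×10^-4 mol/kg
α₀ = 1/(1 + K1/[H⁺] + K1K2/[H⁺]²) = 1/(1 + 10^+1.17 + 10^-0.88) = 0.06280
DIC = [CO2*]/α₀ = 4.265×10^-4 / 0.06280 = 6.791 mmol/kg
CA = (α₁ + 2α₂)·DIC = (0.9289 + 2×0.008279) × 6.791 = 6.42 mmol/kg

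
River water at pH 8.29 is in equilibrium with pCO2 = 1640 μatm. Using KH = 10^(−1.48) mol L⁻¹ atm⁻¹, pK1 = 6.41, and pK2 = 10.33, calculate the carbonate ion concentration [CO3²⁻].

[CO3²⁻] = 0.0376 mmol/L

[CO2*] = KH · pCO2 = 10^(−1.48) × 1640×10^-6 = 5.431×10^-5 mol/L
α₀ = 1/(1 + K1/[H⁺] + K1K2/[H⁺]²) = 1/(1 + 10^+1.88 + 10^-0.16) = 0.01289
DIC = [CO2*]/α₀ = 5.431×10^-5 / 0.01289 = 4.211 mmol/L
[CO3²⁻] = α₂·DIC; α₂ = 0.008921, so [CO3²⁻] = 0.008921 × 4.211 = 0.0376 mmol/L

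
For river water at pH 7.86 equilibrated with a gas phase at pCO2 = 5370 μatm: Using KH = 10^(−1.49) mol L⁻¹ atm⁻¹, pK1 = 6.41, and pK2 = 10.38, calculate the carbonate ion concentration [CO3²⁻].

[CO3²⁻] = 14.8 μmol/L

[CO2*] = KH · pCO2 = 10^(−1.49) × 5370×10^-6 = 1.738×10^-4 mol/L
α₀ = 1/(1 + K1/[H⁺] + K1K2/[H⁺]²) = 1/(1 + 10^+1.45 + 10^-1.07) = 0.03417
DIC = [CO2*]/α₀ = 1.738×10^-4 / 0.03417 = 5.086 mmol/L
[CO3²⁻] = α₂·DIC; α₂ = 0.002908, so [CO3²⁻] = 0.002908 × 5.086 = 0.0148 mmol/L = 14.8 μmol/L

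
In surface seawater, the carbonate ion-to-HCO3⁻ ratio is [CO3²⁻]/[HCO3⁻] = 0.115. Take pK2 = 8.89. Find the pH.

From K2 = [H⁺][CO3²⁻]/[HCO3⁻]:  pH = pK2 + log₁₀([CO3²⁻]/[HCO3⁻])
log₁₀(0.115) = -0.939
pH = 8.89 + (-0.939) = 7.95

pH = 7.95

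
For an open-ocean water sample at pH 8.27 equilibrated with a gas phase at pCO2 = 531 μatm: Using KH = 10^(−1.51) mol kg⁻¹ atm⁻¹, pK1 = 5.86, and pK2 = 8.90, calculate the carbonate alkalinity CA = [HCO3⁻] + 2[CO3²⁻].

CA = 6.20 mmol/kg

[CO2*] = KH · pCO2 = 10^(−1.51) × 531×10^-6 = 1.641×10^-5 mol/kg
α₀ = 1/(1 + K1/[H⁺] + K1K2/[H⁺]²) = 1/(1 + 10^+2.41 + 10^+1.78) = 0.003142
DIC = [CO2*]/α₀ = 1.641×10^-5 / 0.003142 = 5.223 mmol/kg
CA = (α₁ + 2α₂)·DIC = (0.8076 + 2×0.1893) × 5.223 = 6.20 mmol/kg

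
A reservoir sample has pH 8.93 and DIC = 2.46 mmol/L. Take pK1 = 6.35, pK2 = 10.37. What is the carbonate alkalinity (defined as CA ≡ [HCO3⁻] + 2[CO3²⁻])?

CA = [HCO3⁻] + 2[CO3²⁻] = (α₁ + 2α₂)·DIC
At pH 8.93: [H⁺]/K1 = 10^-2.58 = 0.0026303, K2/[H⁺] = 10^-1.44 = 0.036308
α₁ = 1/(1 + 0.0026303 + 0.036308) = 1/1.0389 = 0.9625; α₂ = α₁·K2/[H⁺] = 0.03495
α₁ + 2α₂ = 1.0324
CA = 1.0324 × 2.46 = 2.54 mmol/L

CA = 2.54 mmol/L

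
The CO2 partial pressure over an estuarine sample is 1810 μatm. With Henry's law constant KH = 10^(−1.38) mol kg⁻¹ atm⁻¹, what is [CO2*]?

[CO2*] = 75.5 μmol/kg

KH = 10^(−1.38) = 4.169×10^-2 mol kg⁻¹ atm⁻¹
[CO2*] = KH · pCO2 = 4.169×10^-2 × 1810×10^-6 atm = 7.55×10^-5 mol/kg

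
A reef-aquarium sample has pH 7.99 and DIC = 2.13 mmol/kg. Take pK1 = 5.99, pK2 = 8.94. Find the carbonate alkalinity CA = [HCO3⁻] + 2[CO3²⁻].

CA = 2.32 mmol/kg

CA = [HCO3⁻] + 2[CO3²⁻] = (α₁ + 2α₂)·DIC
At pH 7.99: [H⁺]/K1 = 10^-2.00 = 0.010000, K2/[H⁺] = 10^-0.95 = 0.11220
α₁ = 1/(1 + 0.010000 + 0.11220) = 1/1.1222 = 0.8911; α₂ = α₁·K2/[H⁺] = 0.09998
α₁ + 2α₂ = 1.0911
CA = 1.0911 × 2.13 = 2.32 mmol/kg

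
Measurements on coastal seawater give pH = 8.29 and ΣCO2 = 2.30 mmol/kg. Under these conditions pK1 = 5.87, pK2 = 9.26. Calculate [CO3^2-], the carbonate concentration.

[CO3²⁻] = 0.222 mmol/kg

α₂ = 1 / (1 + [H⁺]/K2 + [H⁺]²/(K1K2)) = 1 / (1 + 10^+0.97 + 10^-1.45)
   = 1 / (1 + 9.3325 + 0.035481) = 1/10.368 = 0.09645
[CO3²⁻] = α₂ × DIC = 0.09645 × 2.30 = 0.222 mmol/kg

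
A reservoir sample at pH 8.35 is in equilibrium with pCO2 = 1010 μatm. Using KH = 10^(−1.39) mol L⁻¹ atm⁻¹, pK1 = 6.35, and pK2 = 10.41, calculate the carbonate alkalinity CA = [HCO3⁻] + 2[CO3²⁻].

[CO2*] = KH · pCO2 = 10^(−1.39) × 1010×10^-6 = 4.115×10^-5 mol/L
α₀ = 1/(1 + K1/[H⁺] + K1K2/[H⁺]²) = 1/(1 + 10^+2.00 + 10^-0.06) = 0.009816
DIC = [CO2*]/α₀ = 4.115×10^-5 / 0.009816 = 4.192 mmol/L
CA = (α₁ + 2α₂)·DIC = (0.9816 + 2×0.008550) × 4.192 = 4.19 mmol/L

CA = 4.19 mmol/L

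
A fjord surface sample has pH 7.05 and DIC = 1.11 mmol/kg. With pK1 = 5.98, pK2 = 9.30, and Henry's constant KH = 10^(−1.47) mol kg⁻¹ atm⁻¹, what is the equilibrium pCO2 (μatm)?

pCO2 = 2560 μatm

α₀ = 1 / (1 + K1/[H⁺] + K1K2/[H⁺]²) = 1 / (1 + 10^+1.07 + 10^-1.18)
   = 1 / (1 + 11.749 + 0.066069) = 1/12.815 = 0.07803
[CO2*] = α₀ × DIC = 0.07803 × 1.11 = 0.08662 mmol/kg
pCO2 = [CO2*]/KH = 8.662×10^-5 / 3.388×10^-2 = 2560 μatm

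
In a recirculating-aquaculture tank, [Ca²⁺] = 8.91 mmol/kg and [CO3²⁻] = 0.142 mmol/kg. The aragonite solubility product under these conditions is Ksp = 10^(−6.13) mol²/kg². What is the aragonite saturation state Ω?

Ksp = 10^(−6.13) = 7.413×10^-7
Ω = [Ca²⁺][CO3²⁻]/Ksp = (8.91×10^-3)(0.142×10^-3) / 7.413×10^-7 = 1.71

Ω = 1.71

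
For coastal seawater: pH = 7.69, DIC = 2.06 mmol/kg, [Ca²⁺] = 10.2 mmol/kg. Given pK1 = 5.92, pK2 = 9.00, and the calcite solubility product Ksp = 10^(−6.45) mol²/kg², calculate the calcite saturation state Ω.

Ω = 2.72

α₂ = 1 / (1 + [H⁺]/K2 + [H⁺]²/(K1K2)) = 1 / (1 + 10^+1.31 + 10^-0.46)
   = 1 / (1 + 20.417 + 0.34674) = 1/21.764 = 0.04595
[CO3²⁻] = α₂ × DIC = 0.04595 × 2.06 = 0.09465 mmol/kg
Ksp = 10^(−6.45) = 3.548×10^-7
Ω = [Ca²⁺][CO3²⁻]/Ksp = (10.2×10^-3)(9.465×10^-5) / 3.548×10^-7 = 2.72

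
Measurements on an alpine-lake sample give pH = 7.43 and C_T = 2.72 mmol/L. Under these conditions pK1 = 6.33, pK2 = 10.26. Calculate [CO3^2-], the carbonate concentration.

α₂ = 1 / (1 + [H⁺]/K2 + [H⁺]²/(K1K2)) = 1 / (1 + 10^+2.83 + 10^+1.73)
   = 1 / (1 + 676.08 + 53.703) = 1/730.79 = 0.001368
[CO3²⁻] = α₂ × DIC = 0.001368 × 2.72 = 0.00372 mmol/L = 3.72 μmol/L

[CO3²⁻] = 3.72 μmol/L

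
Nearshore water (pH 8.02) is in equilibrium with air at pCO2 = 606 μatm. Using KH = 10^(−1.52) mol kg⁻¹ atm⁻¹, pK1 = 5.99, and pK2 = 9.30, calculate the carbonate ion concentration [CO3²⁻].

[CO2*] = KH · pCO2 = 10^(−1.52) × 606×10^-6 = 1.830×10^-5 mol/kg
α₀ = 1/(1 + K1/[H⁺] + K1K2/[H⁺]²) = 1/(1 + 10^+2.03 + 10^+0.75) = 0.008789
DIC = [CO2*]/α₀ = 1.830×10^-5 / 0.008789 = 2.082 mmol/kg
[CO3²⁻] = α₂·DIC; α₂ = 0.04943, so [CO3²⁻] = 0.04943 × 2.082 = 0.103 mmol/kg

[CO3²⁻] = 0.103 mmol/kg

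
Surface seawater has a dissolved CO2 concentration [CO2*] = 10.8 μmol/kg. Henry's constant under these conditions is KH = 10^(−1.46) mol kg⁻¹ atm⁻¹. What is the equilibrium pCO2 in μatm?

KH = 10^(−1.46) = 3.467×10^-2 mol kg⁻¹ atm⁻¹
pCO2 = [CO2*]/KH = 10.8×10^-6 / 3.467×10^-2 = 3.11×10^-4 atm = 311 μatm

pCO2 = 311 μatm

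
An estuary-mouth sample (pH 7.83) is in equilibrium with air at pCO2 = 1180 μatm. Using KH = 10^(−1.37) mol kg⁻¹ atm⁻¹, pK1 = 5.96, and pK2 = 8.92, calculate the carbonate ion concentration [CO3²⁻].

[CO2*] = KH · pCO2 = 10^(−1.37) × 1180×10^-6 = 5.034×10^-5 mol/kg
α₀ = 1/(1 + K1/[H⁺] + K1K2/[H⁺]²) = 1/(1 + 10^+1.87 + 10^+0.78) = 0.01232
DIC = [CO2*]/α₀ = 5.034×10^-5 / 0.01232 = 4.085 mmol/kg
[CO3²⁻] = α₂·DIC; α₂ = 0.07425, so [CO3²⁻] = 0.07425 × 4.085 = 0.303 mmol/kg

[CO3²⁻] = 0.303 mmol/kg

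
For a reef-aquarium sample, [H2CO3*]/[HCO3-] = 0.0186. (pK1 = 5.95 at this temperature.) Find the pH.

pH = 7.68

From K1 = [H⁺][HCO3-]/[H2CO3*]:  pH = pK1 − log₁₀([H2CO3*]/[HCO3-])
log₁₀(0.0186) = -1.730
pH = 5.95 − (-1.730) = 7.68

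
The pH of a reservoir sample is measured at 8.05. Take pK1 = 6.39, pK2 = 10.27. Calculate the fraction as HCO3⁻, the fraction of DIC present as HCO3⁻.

α₁ = 1 / (1 + [H⁺]/K1 + K2/[H⁺]) = 1 / (1 + 10^-1.66 + 10^-2.22)
   = 1 / (1 + 0.021878 + 0.0060256) = 1/1.0279 = 0.9729

α₁ = 0.973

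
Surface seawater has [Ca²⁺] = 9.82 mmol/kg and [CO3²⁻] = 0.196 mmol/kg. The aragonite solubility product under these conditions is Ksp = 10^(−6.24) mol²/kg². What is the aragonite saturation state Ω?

Ω = 3.34

Ksp = 10^(−6.24) = 5.754×10^-7
Ω = [Ca²⁺][CO3²⁻]/Ksp = (9.82×10^-3)(0.196×10^-3) / 5.754×10^-7 = 3.34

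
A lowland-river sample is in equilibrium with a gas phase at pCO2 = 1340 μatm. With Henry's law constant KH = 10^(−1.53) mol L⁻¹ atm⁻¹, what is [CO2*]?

KH = 10^(−1.53) = 2.951×10^-2 mol L⁻¹ atm⁻¹
[CO2*] = KH · pCO2 = 2.951×10^-2 × 1340×10^-6 atm = 3.95×10^-5 mol/L

[CO2*] = 39.5 μmol/L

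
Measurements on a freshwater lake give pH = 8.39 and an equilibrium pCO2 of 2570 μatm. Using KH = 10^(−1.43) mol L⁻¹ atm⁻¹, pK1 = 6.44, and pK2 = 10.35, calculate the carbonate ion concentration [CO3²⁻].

[CO3²⁻] = 0.0933 mmol/L

[CO2*] = KH · pCO2 = 10^(−1.43) × 2570×10^-6 = 9.548×10^-5 mol/L
α₀ = 1/(1 + K1/[H⁺] + K1K2/[H⁺]²) = 1/(1 + 10^+1.95 + 10^-0.01) = 0.01098
DIC = [CO2*]/α₀ = 9.548×10^-5 / 0.01098 = 8.699 mmol/L
[CO3²⁻] = α₂·DIC; α₂ = 0.01073, so [CO3²⁻] = 0.01073 × 8.699 = 0.0933 mmol/L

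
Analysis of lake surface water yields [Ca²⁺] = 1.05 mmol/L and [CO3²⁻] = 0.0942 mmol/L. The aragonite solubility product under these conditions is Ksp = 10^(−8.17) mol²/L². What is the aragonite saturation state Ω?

Ω = 14.6

Ksp = 10^(−8.17) = 6.761×10^-9
Ω = [Ca²⁺][CO3²⁻]/Ksp = (1.05×10^-3)(0.0942×10^-3) / 6.761×10^-9 = 14.6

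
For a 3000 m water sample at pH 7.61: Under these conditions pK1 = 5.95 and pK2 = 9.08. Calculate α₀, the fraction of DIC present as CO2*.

α₀ = 1 / (1 + K1/[H⁺] + K1K2/[H⁺]²) = 1 / (1 + 10^+1.66 + 10^+0.19)
   = 1 / (1 + 45.709 + 1.5488) = 1/48.258 = 0.02072

α₀ = 0.0207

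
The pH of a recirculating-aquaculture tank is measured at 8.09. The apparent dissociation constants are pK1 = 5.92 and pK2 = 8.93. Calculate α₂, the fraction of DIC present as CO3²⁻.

α₂ = 1 / (1 + [H⁺]/K2 + [H⁺]²/(K1K2)) = 1 / (1 + 10^+0.84 + 10^-1.33)
   = 1 / (1 + 6.9183 + 0.046774) = 1/7.9651 = 0.1255

α₂ = 0.126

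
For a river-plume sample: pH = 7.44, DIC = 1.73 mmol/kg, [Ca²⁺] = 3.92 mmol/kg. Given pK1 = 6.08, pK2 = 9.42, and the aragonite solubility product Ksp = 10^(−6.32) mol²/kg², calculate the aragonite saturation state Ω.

Ω = 0.141

α₂ = 1 / (1 + [H⁺]/K2 + [H⁺]²/(K1K2)) = 1 / (1 + 10^+1.98 + 10^+0.62)
   = 1 / (1 + 95.499 + 4.1687) = 1/100.67 = 0.009934
[CO3²⁻] = α₂ × DIC = 0.009934 × 1.73 = 0.01719 mmol/kg = 17.19 μmol/kg
Ksp = 10^(−6.32) = 4.786×10^-7
Ω = [Ca²⁺][CO3²⁻]/Ksp = (3.92×10^-3)(1.719×10^-5) / 4.786×10^-7 = 0.141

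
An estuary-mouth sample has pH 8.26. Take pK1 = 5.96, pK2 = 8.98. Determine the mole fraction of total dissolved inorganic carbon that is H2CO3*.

α₀ = 0.00419

α₀ = 1 / (1 + K1/[H⁺] + K1K2/[H⁺]²) = 1 / (1 + 10^+2.30 + 10^+1.58)
   = 1 / (1 + 199.53 + 38.019) = 1/238.55 = 0.004192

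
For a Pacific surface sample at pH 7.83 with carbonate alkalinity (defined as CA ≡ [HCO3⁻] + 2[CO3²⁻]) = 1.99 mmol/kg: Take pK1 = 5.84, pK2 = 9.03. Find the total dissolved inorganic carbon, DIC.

CA = [HCO3⁻] + 2[CO3²⁻] = (α₁ + 2α₂)·DIC
At pH 7.83: [H⁺]/K1 = 10^-1.99 = 0.010233, K2/[H⁺] = 10^-1.20 = 0.063096
α₁ = 1/(1 + 0.010233 + 0.063096) = 1/1.0733 = 0.9317; α₂ = α₁·K2/[H⁺] = 0.05879
α₁ + 2α₂ = 1.0493
DIC = CA / (α₁ + 2α₂) = 1.99 / 1.0493 = 1.90 mmol/kg

DIC = 1.90 mmol/kg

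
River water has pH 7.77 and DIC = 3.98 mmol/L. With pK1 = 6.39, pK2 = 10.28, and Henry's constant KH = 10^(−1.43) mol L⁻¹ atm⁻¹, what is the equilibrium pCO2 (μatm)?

α₀ = 1 / (1 + K1/[H⁺] + K1K2/[H⁺]²) = 1 / (1 + 10^+1.38 + 10^-1.13)
   = 1 / (1 + 23.988 + 0.074131) = 1/25.062 = 0.03990
[CO2*] = α₀ × DIC = 0.03990 × 3.98 = 0.1588 mmol/L
pCO2 = [CO2*]/KH = 1.588×10^-4 / 3.715×10^-2 = 4270 μatm

pCO2 = 4270 μatm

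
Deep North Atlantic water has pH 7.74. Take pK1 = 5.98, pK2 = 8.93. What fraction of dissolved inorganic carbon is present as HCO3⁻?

α₁ = 1 / (1 + [H⁺]/K1 + K2/[H⁺]) = 1 / (1 + 10^-1.76 + 10^-1.19)
   = 1 / (1 + 0.017378 + 0.064565) = 1/1.0819 = 0.9243

α₁ = 0.924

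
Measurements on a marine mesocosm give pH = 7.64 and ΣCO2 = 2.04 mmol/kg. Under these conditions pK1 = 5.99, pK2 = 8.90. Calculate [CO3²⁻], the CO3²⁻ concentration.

[CO3²⁻] = 0.104 mmol/kg

α₂ = 1 / (1 + [H⁺]/K2 + [H⁺]²/(K1K2)) = 1 / (1 + 10^+1.26 + 10^-0.39)
   = 1 / (1 + 18.197 + 0.40738) = 1/19.604 = 0.05101
[CO3²⁻] = α₂ × DIC = 0.05101 × 2.04 = 0.104 mmol/kg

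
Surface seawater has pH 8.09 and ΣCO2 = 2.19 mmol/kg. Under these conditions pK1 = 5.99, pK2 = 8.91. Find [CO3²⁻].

α₂ = 1 / (1 + [H⁺]/K2 + [H⁺]²/(K1K2)) = 1 / (1 + 10^+0.82 + 10^-1.28)
   = 1 / (1 + 6.6069 + 0.052481) = 1/7.6594 = 0.1306
[CO3²⁻] = α₂ × DIC = 0.1306 × 2.19 = 0.286 mmol/kg

[CO3²⁻] = 0.286 mmol/kg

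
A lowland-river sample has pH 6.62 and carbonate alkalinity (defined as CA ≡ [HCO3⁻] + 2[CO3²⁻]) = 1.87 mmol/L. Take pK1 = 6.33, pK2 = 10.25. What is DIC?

CA = [HCO3⁻] + 2[CO3²⁻] = (α₁ + 2α₂)·DIC
At pH 6.62: [H⁺]/K1 = 10^-0.29 = 0.51286, K2/[H⁺] = 10^-3.63 = 0.00023442
α₁ = 1/(1 + 0.51286 + 0.00023442) = 1/1.5131 = 0.6609; α₂ = α₁·K2/[H⁺] = 0.0001549
α₁ + 2α₂ = 0.6612
DIC = CA / (α₁ + 2α₂) = 1.87 / 0.6612 = 2.83 mmol/L

DIC = 2.83 mmol/L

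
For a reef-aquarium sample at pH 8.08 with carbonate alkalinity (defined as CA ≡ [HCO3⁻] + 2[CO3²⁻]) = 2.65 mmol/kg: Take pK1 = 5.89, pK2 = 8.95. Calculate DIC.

CA = [HCO3⁻] + 2[CO3²⁻] = (α₁ + 2α₂)·DIC
At pH 8.08: [H⁺]/K1 = 10^-2.19 = 0.0064565, K2/[H⁺] = 10^-0.87 = 0.13490
α₁ = 1/(1 + 0.0064565 + 0.13490) = 1/1.1414 = 0.8762; α₂ = α₁·K2/[H⁺] = 0.1182
α₁ + 2α₂ = 1.1125
DIC = CA / (α₁ + 2α₂) = 2.65 / 1.1125 = 2.38 mmol/kg

DIC = 2.38 mmol/kg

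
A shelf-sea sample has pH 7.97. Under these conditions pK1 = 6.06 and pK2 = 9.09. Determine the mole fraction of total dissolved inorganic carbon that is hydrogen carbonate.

α₁ = 0.919

α₁ = 1 / (1 + [H⁺]/K1 + K2/[H⁺]) = 1 / (1 + 10^-1.91 + 10^-1.12)
   = 1 / (1 + 0.012303 + 0.075858) = 1/1.0882 = 0.9190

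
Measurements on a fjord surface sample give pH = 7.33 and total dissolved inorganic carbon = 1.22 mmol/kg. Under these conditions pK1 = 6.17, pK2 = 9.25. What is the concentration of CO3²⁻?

[CO3²⁻] = 13.6 μmol/kg

α₂ = 1 / (1 + [H⁺]/K2 + [H⁺]²/(K1K2)) = 1 / (1 + 10^+1.92 + 10^+0.76)
   = 1 / (1 + 83.176 + 5.7544) = 1/89.931 = 0.01112
[CO3²⁻] = α₂ × DIC = 0.01112 × 1.22 = 0.0136 mmol/kg = 13.6 μmol/kg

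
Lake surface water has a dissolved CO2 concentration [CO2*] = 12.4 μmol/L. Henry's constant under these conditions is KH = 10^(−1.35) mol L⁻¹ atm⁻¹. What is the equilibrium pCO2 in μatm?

pCO2 = 278 μatm

KH = 10^(−1.35) = 4.467×10^-2 mol L⁻¹ atm⁻¹
pCO2 = [CO2*]/KH = 12.4×10^-6 / 4.467×10^-2 = 2.78×10^-4 atm = 278 μatm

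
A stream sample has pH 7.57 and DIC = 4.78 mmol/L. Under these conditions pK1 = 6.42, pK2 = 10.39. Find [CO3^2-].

[CO3²⁻] = 6.75 μmol/L

α₂ = 1 / (1 + [H⁺]/K2 + [H⁺]²/(K1K2)) = 1 / (1 + 10^+2.82 + 10^+1.67)
   = 1 / (1 + 660.69 + 46.774) = 1/708.47 = 0.001411
[CO3²⁻] = α₂ × DIC = 0.001411 × 4.78 = 0.00675 mmol/L = 6.75 μmol/L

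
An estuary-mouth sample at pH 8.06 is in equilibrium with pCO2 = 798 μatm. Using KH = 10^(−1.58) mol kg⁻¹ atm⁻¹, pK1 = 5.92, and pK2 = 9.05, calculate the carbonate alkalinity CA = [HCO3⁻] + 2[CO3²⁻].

[CO2*] = KH · pCO2 = 10^(−1.58) × 798×10^-6 = 2.099×10^-5 mol/kg
α₀ = 1/(1 + K1/[H⁺] + K1K2/[H⁺]²) = 1/(1 + 10^+2.14 + 10^+1.15) = 0.006529
DIC = [CO2*]/α₀ = 2.099×10^-5 / 0.006529 = 3.215 mmol/kg
CA = (α₁ + 2α₂)·DIC = (0.9012 + 2×0.09222) × 3.215 = 3.49 mmol/kg

CA = 3.49 mmol/kg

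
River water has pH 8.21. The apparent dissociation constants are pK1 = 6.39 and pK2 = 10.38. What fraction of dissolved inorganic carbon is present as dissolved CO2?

α₀ = 0.0148

α₀ = 1 / (1 + K1/[H⁺] + K1K2/[H⁺]²) = 1 / (1 + 10^+1.82 + 10^-0.35)
   = 1 / (1 + 66.069 + 0.44668) = 1/67.516 = 0.01481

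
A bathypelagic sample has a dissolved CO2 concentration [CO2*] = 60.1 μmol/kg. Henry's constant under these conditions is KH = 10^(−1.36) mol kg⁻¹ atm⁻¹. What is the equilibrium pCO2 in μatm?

KH = 10^(−1.36) = 4.365×10^-2 mol kg⁻¹ atm⁻¹
pCO2 = [CO2*]/KH = 60.1×10^-6 / 4.365×10^-2 = 1.38×10^-3 atm = 1380 μatm

pCO2 = 1380 μatm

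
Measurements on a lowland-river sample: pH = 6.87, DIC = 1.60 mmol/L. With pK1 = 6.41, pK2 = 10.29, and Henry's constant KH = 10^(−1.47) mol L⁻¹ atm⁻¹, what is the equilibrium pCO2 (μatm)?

pCO2 = 1.22×10^4 μatm

α₀ = 1 / (1 + K1/[H⁺] + K1K2/[H⁺]²) = 1 / (1 + 10^+0.46 + 10^-2.96)
   = 1 / (1 + 2.8840 + 0.0010965) = 1/3.8851 = 0.2574
[CO2*] = α₀ × DIC = 0.2574 × 1.60 = 0.4118 mmol/L
pCO2 = [CO2*]/KH = 4.118×10^-4 / 3.388×10^-2 = 1.22×10^4 μatm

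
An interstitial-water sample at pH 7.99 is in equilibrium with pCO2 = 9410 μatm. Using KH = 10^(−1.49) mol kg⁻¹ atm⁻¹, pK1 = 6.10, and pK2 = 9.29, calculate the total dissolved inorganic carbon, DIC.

[CO2*] = KH · pCO2 = 10^(−1.49) × 9410×10^-6 = 3.045×10^-4 mol/kg
α₀ = 1/(1 + K1/[H⁺] + K1K2/[H⁺]²) = 1/(1 + 10^+1.89 + 10^+0.59) = 0.01212
DIC = [CO2*]/α₀ = 3.045×10^-4 / 0.01212 = 25.1 mmol/kg

DIC = 25.1 mmol/kg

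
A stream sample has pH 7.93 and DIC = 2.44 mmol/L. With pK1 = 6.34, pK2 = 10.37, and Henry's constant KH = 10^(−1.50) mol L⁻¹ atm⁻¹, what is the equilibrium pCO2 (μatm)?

α₀ = 1 / (1 + K1/[H⁺] + K1K2/[H⁺]²) = 1 / (1 + 10^+1.59 + 10^-0.85)
   = 1 / (1 + 38.905 + 0.14125) = 1/40.046 = 0.02497
[CO2*] = α₀ × DIC = 0.02497 × 2.44 = 0.06093 mmol/L
pCO2 = [CO2*]/KH = 6.093×10^-5 / 3.162×10^-2 = 1930 μatm

pCO2 = 1930 μatm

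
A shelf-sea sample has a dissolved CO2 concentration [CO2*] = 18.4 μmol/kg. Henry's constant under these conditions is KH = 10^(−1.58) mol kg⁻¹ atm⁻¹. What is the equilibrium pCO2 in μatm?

KH = 10^(−1.58) = 2.630×10^-2 mol kg⁻¹ atm⁻¹
pCO2 = [CO2*]/KH = 18.4×10^-6 / 2.630×10^-2 = 7.00×10^-4 atm = 700 μatm

pCO2 = 700 μatm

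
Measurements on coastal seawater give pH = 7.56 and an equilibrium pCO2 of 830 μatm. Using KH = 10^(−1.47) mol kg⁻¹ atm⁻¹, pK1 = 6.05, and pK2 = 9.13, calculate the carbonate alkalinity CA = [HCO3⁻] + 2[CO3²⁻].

CA = 0.959 mmol/kg

[CO2*] = KH · pCO2 = 10^(−1.47) × 830×10^-6 = 2.812×10^-5 mol/kg
α₀ = 1/(1 + K1/[H⁺] + K1K2/[H⁺]²) = 1/(1 + 10^+1.51 + 10^-0.06) = 0.02921
DIC = [CO2*]/α₀ = 2.812×10^-5 / 0.02921 = 0.9627 mmol/kg
CA = (α₁ + 2α₂)·DIC = (0.9453 + 2×0.02544) × 0.9627 = 0.959 mmol/kg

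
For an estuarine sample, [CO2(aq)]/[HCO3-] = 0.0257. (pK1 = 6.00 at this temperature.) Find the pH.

From K1 = [H⁺][HCO3-]/[CO2(aq)]:  pH = pK1 − log₁₀([CO2(aq)]/[HCO3-])
log₁₀(0.0257) = -1.590
pH = 6.00 − (-1.590) = 7.59

pH = 7.59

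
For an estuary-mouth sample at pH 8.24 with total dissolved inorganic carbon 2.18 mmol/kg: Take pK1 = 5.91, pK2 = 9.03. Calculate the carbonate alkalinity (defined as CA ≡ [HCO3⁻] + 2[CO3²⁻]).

CA = 2.47 mmol/kg

CA = [HCO3⁻] + 2[CO3²⁻] = (α₁ + 2α₂)·DIC
At pH 8.24: [H⁺]/K1 = 10^-2.33 = 0.0046774, K2/[H⁺] = 10^-0.79 = 0.16218
α₁ = 1/(1 + 0.0046774 + 0.16218) = 1/1.1669 = 0.8570; α₂ = α₁·K2/[H⁺] = 0.1390
α₁ + 2α₂ = 1.1350
CA = 1.1350 × 2.18 = 2.47 mmol/kg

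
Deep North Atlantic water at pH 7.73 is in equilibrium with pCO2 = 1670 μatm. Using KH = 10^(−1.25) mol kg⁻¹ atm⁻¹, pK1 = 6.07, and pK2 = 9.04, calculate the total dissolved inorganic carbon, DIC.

[CO2*] = KH · pCO2 = 10^(−1.25) × 1670×10^-6 = 9.391×10^-5 mol/kg
α₀ = 1/(1 + K1/[H⁺] + K1K2/[H⁺]²) = 1/(1 + 10^+1.66 + 10^+0.35) = 0.02043
DIC = [CO2*]/α₀ = 9.391×10^-5 / 0.02043 = 4.60 mmol/kg

DIC = 4.60 mmol/kg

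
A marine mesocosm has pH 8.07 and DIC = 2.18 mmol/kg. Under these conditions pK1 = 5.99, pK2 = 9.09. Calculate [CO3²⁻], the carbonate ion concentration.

[CO3²⁻] = 0.189 mmol/kg

α₂ = 1 / (1 + [H⁺]/K2 + [H⁺]²/(K1K2)) = 1 / (1 + 10^+1.02 + 10^-1.06)
   = 1 / (1 + 10.471 + 0.087096) = 1/11.558 = 0.08652
[CO3²⁻] = α₂ × DIC = 0.08652 × 2.18 = 0.189 mmol/kg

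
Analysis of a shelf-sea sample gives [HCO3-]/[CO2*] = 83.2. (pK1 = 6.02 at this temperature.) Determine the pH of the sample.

From K1 = [H⁺][HCO3-]/[CO2*]:  pH = pK1 + log₁₀([HCO3-]/[CO2*])
log₁₀(83.2) = +1.920
pH = 6.02 + (+1.920) = 7.94

pH = 7.94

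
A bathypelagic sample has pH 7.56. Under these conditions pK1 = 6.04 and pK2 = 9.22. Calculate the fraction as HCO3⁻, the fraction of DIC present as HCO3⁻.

α₁ = 1 / (1 + [H⁺]/K1 + K2/[H⁺]) = 1 / (1 + 10^-1.52 + 10^-1.66)
   = 1 / (1 + 0.030200 + 0.021878) = 1/1.0521 = 0.9505

α₁ = 0.951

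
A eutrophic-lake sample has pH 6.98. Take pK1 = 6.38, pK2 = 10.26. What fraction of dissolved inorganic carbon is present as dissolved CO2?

α₀ = 1 / (1 + K1/[H⁺] + K1K2/[H⁺]²) = 1 / (1 + 10^+0.60 + 10^-2.68)
   = 1 / (1 + 3.9811 + 0.0020893) = 1/4.9832 = 0.2007

α₀ = 0.201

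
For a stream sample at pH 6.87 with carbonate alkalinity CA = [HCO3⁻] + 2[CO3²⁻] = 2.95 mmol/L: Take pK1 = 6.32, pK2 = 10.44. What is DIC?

DIC = 3.78 mmol/L

CA = [HCO3⁻] + 2[CO3²⁻] = (α₁ + 2α₂)·DIC
At pH 6.87: [H⁺]/K1 = 10^-0.55 = 0.28184, K2/[H⁺] = 10^-3.57 = 0.00026915
α₁ = 1/(1 + 0.28184 + 0.00026915) = 1/1.2821 = 0.7800; α₂ = α₁·K2/[H⁺] = 0.0002099
α₁ + 2α₂ = 0.7804
DIC = CA / (α₁ + 2α₂) = 2.95 / 0.7804 = 3.78 mmol/L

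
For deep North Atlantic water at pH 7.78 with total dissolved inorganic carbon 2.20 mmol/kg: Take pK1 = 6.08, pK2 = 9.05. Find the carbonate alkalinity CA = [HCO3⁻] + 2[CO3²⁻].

CA = 2.27 mmol/kg

CA = [HCO3⁻] + 2[CO3²⁻] = (α₁ + 2α₂)·DIC
At pH 7.78: [H⁺]/K1 = 10^-1.70 = 0.019953, K2/[H⁺] = 10^-1.27 = 0.053703
α₁ = 1/(1 + 0.019953 + 0.053703) = 1/1.0737 = 0.9314; α₂ = α₁·K2/[H⁺] = 0.05002
α₁ + 2α₂ = 1.0314
CA = 1.0314 × 2.20 = 2.27 mmol/kg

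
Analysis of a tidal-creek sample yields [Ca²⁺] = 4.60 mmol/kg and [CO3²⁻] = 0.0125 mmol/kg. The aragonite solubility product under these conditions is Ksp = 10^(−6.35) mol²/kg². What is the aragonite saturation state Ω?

Ksp = 10^(−6.35) = 4.467×10^-7
Ω = [Ca²⁺][CO3²⁻]/Ksp = (4.60×10^-3)(0.0125×10^-3) / 4.467×10^-7 = 0.129

Ω = 0.129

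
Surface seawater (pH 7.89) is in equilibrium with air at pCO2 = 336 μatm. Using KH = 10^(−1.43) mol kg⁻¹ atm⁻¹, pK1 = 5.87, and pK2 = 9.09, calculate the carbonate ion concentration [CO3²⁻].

[CO3²⁻] = 0.0825 mmol/kg

[CO2*] = KH · pCO2 = 10^(−1.43) × 336×10^-6 = 1.248×10^-5 mol/kg
α₀ = 1/(1 + K1/[H⁺] + K1K2/[H⁺]²) = 1/(1 + 10^+2.02 + 10^+0.82) = 0.008903
DIC = [CO2*]/α₀ = 1.248×10^-5 / 0.008903 = 1.402 mmol/kg
[CO3²⁻] = α₂·DIC; α₂ = 0.05882, so [CO3²⁻] = 0.05882 × 1.402 = 0.0825 mmol/kg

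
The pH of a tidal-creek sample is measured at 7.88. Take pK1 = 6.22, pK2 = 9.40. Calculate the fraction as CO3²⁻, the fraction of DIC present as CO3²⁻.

α₂ = 1 / (1 + [H⁺]/K2 + [H⁺]²/(K1K2)) = 1 / (1 + 10^+1.52 + 10^-0.14)
   = 1 / (1 + 33.113 + 0.72444) = 1/34.838 = 0.02870

α₂ = 0.0287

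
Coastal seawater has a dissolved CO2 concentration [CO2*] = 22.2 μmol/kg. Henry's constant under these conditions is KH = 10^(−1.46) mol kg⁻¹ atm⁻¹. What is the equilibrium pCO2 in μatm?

KH = 10^(−1.46) = 3.467×10^-2 mol kg⁻¹ atm⁻¹
pCO2 = [CO2*]/KH = 22.2×10^-6 / 3.467×10^-2 = 6.40×10^-4 atm = 640 μatm

pCO2 = 640 μatm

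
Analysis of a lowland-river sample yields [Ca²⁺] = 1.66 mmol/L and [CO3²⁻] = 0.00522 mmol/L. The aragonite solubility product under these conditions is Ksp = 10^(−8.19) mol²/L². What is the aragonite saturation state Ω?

Ω = 1.34

Ksp = 10^(−8.19) = 6.457×10^-9
Ω = [Ca²⁺][CO3²⁻]/Ksp = (1.66×10^-3)(0.00522×10^-3) / 6.457×10^-9 = 1.34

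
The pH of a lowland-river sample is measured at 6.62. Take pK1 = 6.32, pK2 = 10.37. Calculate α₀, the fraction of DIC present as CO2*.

α₀ = 1 / (1 + K1/[H⁺] + K1K2/[H⁺]²) = 1 / (1 + 10^+0.30 + 10^-3.45)
   = 1 / (1 + 1.9953 + 0.00035481) = 1/2.9956 = 0.3338

α₀ = 0.334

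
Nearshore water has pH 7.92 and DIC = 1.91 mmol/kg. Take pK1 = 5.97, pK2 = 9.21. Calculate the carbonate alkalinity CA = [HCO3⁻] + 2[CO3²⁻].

CA = [HCO3⁻] + 2[CO3²⁻] = (α₁ + 2α₂)·DIC
At pH 7.92: [H⁺]/K1 = 10^-1.95 = 0.011220, K2/[H⁺] = 10^-1.29 = 0.051286
α₁ = 1/(1 + 0.011220 + 0.051286) = 1/1.0625 = 0.9412; α₂ = α₁·K2/[H⁺] = 0.04827
α₁ + 2α₂ = 1.0377
CA = 1.0377 × 1.91 = 1.98 mmol/kg

CA = 1.98 mmol/kg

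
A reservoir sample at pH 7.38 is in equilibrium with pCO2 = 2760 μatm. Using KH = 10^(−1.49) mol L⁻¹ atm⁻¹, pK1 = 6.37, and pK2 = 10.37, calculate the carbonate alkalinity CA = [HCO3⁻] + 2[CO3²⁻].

CA = 0.916 mmol/L

[CO2*] = KH · pCO2 = 10^(−1.49) × 2760×10^-6 = 8.931×10^-5 mol/L
α₀ = 1/(1 + K1/[H⁺] + K1K2/[H⁺]²) = 1/(1 + 10^+1.01 + 10^-1.98) = 0.08894
DIC = [CO2*]/α₀ = 8.931×10^-5 / 0.08894 = 1.004 mmol/L
CA = (α₁ + 2α₂)·DIC = (0.9101 + 2×0.0009313) × 1.004 = 0.916 mmol/L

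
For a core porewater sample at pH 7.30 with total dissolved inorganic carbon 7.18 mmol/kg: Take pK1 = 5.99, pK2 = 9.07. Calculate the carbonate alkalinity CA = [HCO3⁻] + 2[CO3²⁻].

CA = 6.96 mmol/kg

CA = [HCO3⁻] + 2[CO3²⁻] = (α₁ + 2α₂)·DIC
At pH 7.30: [H⁺]/K1 = 10^-1.31 = 0.048978, K2/[H⁺] = 10^-1.77 = 0.016982
α₁ = 1/(1 + 0.048978 + 0.016982) = 1/1.0660 = 0.9381; α₂ = α₁·K2/[H⁺] = 0.01593
α₁ + 2α₂ = 0.9700
CA = 0.9700 × 7.18 = 6.96 mmol/kg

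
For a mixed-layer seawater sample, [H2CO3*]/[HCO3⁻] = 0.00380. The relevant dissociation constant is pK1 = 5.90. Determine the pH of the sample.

From K1 = [H⁺][HCO3⁻]/[H2CO3*]:  pH = pK1 − log₁₀([H2CO3*]/[HCO3⁻])
log₁₀(0.00380) = -2.420
pH = 5.90 − (-2.420) = 8.32

pH = 8.32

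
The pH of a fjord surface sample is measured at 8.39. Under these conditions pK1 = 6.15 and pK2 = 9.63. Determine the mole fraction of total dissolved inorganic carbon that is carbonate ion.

α₂ = 1 / (1 + [H⁺]/K2 + [H⁺]²/(K1K2)) = 1 / (1 + 10^+1.24 + 10^-1.00)
   = 1 / (1 + 17.378 + 0.10000) = 1/18.478 = 0.05412

α₂ = 0.0541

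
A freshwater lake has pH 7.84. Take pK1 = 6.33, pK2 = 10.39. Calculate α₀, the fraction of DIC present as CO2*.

α₀ = 1 / (1 + K1/[H⁺] + K1K2/[H⁺]²) = 1 / (1 + 10^+1.51 + 10^-1.04)
   = 1 / (1 + 32.359 + 0.091201) = 1/33.451 = 0.02989

α₀ = 0.0299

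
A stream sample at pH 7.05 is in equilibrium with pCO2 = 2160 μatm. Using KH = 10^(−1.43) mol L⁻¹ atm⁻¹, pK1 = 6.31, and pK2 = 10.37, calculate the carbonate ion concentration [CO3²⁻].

[CO3²⁻] = 0.211 μmol/L

[CO2*] = KH · pCO2 = 10^(−1.43) × 2160×10^-6 = 8.025×10^-5 mol/L
α₀ = 1/(1 + K1/[H⁺] + K1K2/[H⁺]²) = 1/(1 + 10^+0.74 + 10^-2.58) = 0.1539
DIC = [CO2*]/α₀ = 8.025×10^-5 / 0.1539 = 0.5215 mmol/L
[CO3²⁻] = α₂·DIC; α₂ = 0.0004048, so [CO3²⁻] = 0.0004048 × 0.5215 = 0.000211 mmol/L = 0.211 μmol/L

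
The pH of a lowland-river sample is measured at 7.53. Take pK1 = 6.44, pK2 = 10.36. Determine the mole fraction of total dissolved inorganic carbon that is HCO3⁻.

α₁ = 0.924

α₁ = 1 / (1 + [H⁺]/K1 + K2/[H⁺]) = 1 / (1 + 10^-1.09 + 10^-2.83)
   = 1 / (1 + 0.081283 + 0.0014791) = 1/1.0828 = 0.9236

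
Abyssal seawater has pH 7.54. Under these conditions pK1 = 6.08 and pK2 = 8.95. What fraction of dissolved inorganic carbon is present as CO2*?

α₀ = 0.0323

α₀ = 1 / (1 + K1/[H⁺] + K1K2/[H⁺]²) = 1 / (1 + 10^+1.46 + 10^+0.05)
   = 1 / (1 + 28.840 + 1.1220) = 1/30.962 = 0.03230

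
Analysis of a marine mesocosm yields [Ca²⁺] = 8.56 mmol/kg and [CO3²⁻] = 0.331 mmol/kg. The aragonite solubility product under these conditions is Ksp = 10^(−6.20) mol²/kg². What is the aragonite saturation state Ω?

Ksp = 10^(−6.20) = 6.310×10^-7
Ω = [Ca²⁺][CO3²⁻]/Ksp = (8.56×10^-3)(0.331×10^-3) / 6.310×10^-7 = 4.49

Ω = 4.49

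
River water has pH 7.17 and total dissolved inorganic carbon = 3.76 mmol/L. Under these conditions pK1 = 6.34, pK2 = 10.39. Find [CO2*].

[CO2*] = 0.484 mmol/L

α₀ = 1 / (1 + K1/[H⁺] + K1K2/[H⁺]²) = 1 / (1 + 10^+0.83 + 10^-2.39)
   = 1 / (1 + 6.7608 + 0.0040738) = 1/7.7649 = 0.1288
[CO2*] = α₀ × DIC = 0.1288 × 3.76 = 0.484 mmol/L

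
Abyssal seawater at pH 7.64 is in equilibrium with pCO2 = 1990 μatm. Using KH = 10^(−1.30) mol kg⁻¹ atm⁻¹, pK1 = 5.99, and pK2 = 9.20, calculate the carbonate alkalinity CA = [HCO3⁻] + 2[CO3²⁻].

[CO2*] = KH · pCO2 = 10^(−1.30) × 1990×10^-6 = 9.974×10^-5 mol/kg
α₀ = 1/(1 + K1/[H⁺] + K1K2/[H⁺]²) = 1/(1 + 10^+1.65 + 10^+0.09) = 0.02132
DIC = [CO2*]/α₀ = 9.974×10^-5 / 0.02132 = 4.677 mmol/kg
CA = (α₁ + 2α₂)·DIC = (0.9524 + 2×0.02623) × 4.677 = 4.70 mmol/kg

CA = 4.70 mmol/kg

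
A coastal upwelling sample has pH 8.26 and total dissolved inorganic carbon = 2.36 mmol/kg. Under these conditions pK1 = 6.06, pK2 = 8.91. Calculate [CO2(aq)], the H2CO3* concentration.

[CO2*] = 12.1 μmol/kg

α₀ = 1 / (1 + K1/[H⁺] + K1K2/[H⁺]²) = 1 / (1 + 10^+2.20 + 10^+1.55)
   = 1 / (1 + 158.49 + 35.481) = 1/194.97 = 0.005129
[CO2*] = α₀ × DIC = 0.005129 × 2.36 = 0.0121 mmol/kg = 12.1 μmol/kg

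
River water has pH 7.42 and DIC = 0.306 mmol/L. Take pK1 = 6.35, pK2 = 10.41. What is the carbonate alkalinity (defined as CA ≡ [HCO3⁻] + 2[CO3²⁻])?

CA = [HCO3⁻] + 2[CO3²⁻] = (α₁ + 2α₂)·DIC
At pH 7.42: [H⁺]/K1 = 10^-1.07 = 0.085114, K2/[H⁺] = 10^-2.99 = 0.0010233
α₁ = 1/(1 + 0.085114 + 0.0010233) = 1/1.0861 = 0.9207; α₂ = α₁·K2/[H⁺] = 0.0009421
α₁ + 2α₂ = 0.9226
CA = 0.9226 × 0.306 = 0.282 mmol/L

CA = 0.282 mmol/L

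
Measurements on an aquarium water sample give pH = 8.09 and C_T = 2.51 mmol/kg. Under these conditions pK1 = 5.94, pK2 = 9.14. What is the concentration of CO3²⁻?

[CO3²⁻] = 0.204 mmol/kg

α₂ = 1 / (1 + [H⁺]/K2 + [H⁺]²/(K1K2)) = 1 / (1 + 10^+1.05 + 10^-1.10)
   = 1 / (1 + 11.220 + 0.079433) = 1/12.300 = 0.08130
[CO3²⁻] = α₂ × DIC = 0.08130 × 2.51 = 0.204 mmol/kg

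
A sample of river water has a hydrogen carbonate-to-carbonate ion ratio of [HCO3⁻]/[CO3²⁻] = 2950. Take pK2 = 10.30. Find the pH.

pH = 6.83

From K2 = [H⁺][CO3²⁻]/[HCO3⁻]:  pH = pK2 − log₁₀([HCO3⁻]/[CO3²⁻])
log₁₀(2950) = +3.470
pH = 10.30 − (+3.470) = 6.83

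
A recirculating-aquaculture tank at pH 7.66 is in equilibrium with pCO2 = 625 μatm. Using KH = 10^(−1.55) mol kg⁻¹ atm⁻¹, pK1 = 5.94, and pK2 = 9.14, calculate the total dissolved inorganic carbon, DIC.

[CO2*] = KH · pCO2 = 10^(−1.55) × 625×10^-6 = 1.761×10^-5 mol/kg
α₀ = 1/(1 + K1/[H⁺] + K1K2/[H⁺]²) = 1/(1 + 10^+1.72 + 10^+0.24) = 0.01811
DIC = [CO2*]/α₀ = 1.761×10^-5 / 0.01811 = 0.973 mmol/kg

DIC = 0.973 mmol/kg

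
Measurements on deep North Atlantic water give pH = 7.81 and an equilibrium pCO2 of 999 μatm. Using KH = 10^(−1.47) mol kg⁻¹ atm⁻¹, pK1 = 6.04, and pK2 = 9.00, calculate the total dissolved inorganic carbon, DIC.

[CO2*] = KH · pCO2 = 10^(−1.47) × 999×10^-6 = 3.385×10^-5 mol/kg
α₀ = 1/(1 + K1/[H⁺] + K1K2/[H⁺]²) = 1/(1 + 10^+1.77 + 10^+0.58) = 0.01570
DIC = [CO2*]/α₀ = 3.385×10^-5 / 0.01570 = 2.16 mmol/kg

DIC = 2.16 mmol/kg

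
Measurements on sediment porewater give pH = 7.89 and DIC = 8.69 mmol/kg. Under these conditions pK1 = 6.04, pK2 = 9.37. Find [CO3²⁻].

α₂ = 1 / (1 + [H⁺]/K2 + [H⁺]²/(K1K2)) = 1 / (1 + 10^+1.48 + 10^-0.37)
   = 1 / (1 + 30.200 + 0.42658) = 1/31.626 = 0.03162
[CO3²⁻] = α₂ × DIC = 0.03162 × 8.69 = 0.275 mmol/kg

[CO3²⁻] = 0.275 mmol/kg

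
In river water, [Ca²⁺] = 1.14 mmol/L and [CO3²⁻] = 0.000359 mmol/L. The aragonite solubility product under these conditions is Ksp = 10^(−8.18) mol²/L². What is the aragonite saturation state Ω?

Ksp = 10^(−8.18) = 6.607×10^-9
Ω = [Ca²⁺][CO3²⁻]/Ksp = (1.14×10^-3)(0.000359×10^-3) / 6.607×10^-9 = 0.0619

Ω = 0.0619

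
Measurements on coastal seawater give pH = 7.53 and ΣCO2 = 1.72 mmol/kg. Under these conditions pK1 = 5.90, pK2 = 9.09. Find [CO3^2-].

α₂ = 1 / (1 + [H⁺]/K2 + [H⁺]²/(K1K2)) = 1 / (1 + 10^+1.56 + 10^-0.07)
   = 1 / (1 + 36.308 + 0.85114) = 1/38.159 = 0.02621
[CO3²⁻] = α₂ × DIC = 0.02621 × 1.72 = 0.0451 mmol/kg

[CO3²⁻] = 0.0451 mmol/kg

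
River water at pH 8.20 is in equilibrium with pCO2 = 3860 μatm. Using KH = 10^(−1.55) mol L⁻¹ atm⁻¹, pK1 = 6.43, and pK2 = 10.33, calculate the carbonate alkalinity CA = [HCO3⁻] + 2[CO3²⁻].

[CO2*] = KH · pCO2 = 10^(−1.55) × 3860×10^-6 = 1.088×10^-4 mol/L
α₀ = 1/(1 + K1/[H⁺] + K1K2/[H⁺]²) = 1/(1 + 10^+1.77 + 10^-0.36) = 0.01658
DIC = [CO2*]/α₀ = 1.088×10^-4 / 0.01658 = 6.562 mmol/L
CA = (α₁ + 2α₂)·DIC = (0.9762 + 2×0.007237) × 6.562 = 6.50 mmol/L

CA = 6.50 mmol/L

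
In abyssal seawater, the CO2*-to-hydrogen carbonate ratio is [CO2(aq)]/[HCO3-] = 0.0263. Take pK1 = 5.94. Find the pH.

From K1 = [H⁺][HCO3-]/[CO2(aq)]:  pH = pK1 − log₁₀([CO2(aq)]/[HCO3-])
log₁₀(0.0263) = -1.580
pH = 5.94 − (-1.580) = 7.52

pH = 7.52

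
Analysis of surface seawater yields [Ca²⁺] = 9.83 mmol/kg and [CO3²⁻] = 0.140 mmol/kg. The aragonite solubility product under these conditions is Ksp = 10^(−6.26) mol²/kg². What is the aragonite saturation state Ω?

Ω = 2.50

Ksp = 10^(−6.26) = 5.495×10^-7
Ω = [Ca²⁺][CO3²⁻]/Ksp = (9.83×10^-3)(0.140×10^-3) / 5.495×10^-7 = 2.50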